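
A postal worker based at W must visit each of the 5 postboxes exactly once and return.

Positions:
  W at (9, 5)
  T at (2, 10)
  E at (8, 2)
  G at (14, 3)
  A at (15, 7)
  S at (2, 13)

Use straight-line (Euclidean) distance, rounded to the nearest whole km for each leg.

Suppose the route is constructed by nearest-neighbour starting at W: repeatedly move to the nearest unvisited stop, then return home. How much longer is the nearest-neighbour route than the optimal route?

1 km longer than the optimal tour.

W: E=3, G=5, A=6, T=9, S=11 ⇒ E
E: G=6, A=9, T=10, S=13 ⇒ G
G: A=4, T=14, S=16 ⇒ A
A: T=13, S=14 ⇒ T
T: S=3 ⇒ S
NN route W → E → G → A → T → S → W costs 40.
Optimal: W → T → S → A → G → E → W costs 39 (by enumerating all 60 distinct tours).
Excess = 40 − 39 = 1.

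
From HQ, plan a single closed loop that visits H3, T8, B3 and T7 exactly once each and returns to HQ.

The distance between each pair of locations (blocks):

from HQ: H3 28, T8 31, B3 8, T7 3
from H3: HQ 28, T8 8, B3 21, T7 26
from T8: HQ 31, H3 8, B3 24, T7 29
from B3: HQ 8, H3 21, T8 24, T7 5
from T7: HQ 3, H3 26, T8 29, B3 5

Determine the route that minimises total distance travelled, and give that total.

68 blocks — the shortest possible round trip.

HQ → H3 → T8 → B3 → T7 → HQ: 28+8+24+5+3 = 68
HQ → H3 → T8 → T7 → B3 → HQ: 28+8+29+5+8 = 78
HQ → H3 → B3 → T8 → T7 → HQ: 28+21+24+29+3 = 105
HQ → H3 → B3 → T7 → T8 → HQ: 28+21+5+29+31 = 114
HQ → H3 → T7 → T8 → B3 → HQ: 28+26+29+24+8 = 115
HQ → H3 → T7 → B3 → T8 → HQ: 28+26+5+24+31 = 114
HQ → T8 → H3 → B3 → T7 → HQ: 31+8+21+5+3 = 68
HQ → T8 → H3 → T7 → B3 → HQ: 31+8+26+5+8 = 78
HQ → T8 → B3 → H3 → T7 → HQ: 31+24+21+26+3 = 105
HQ → T8 → T7 → H3 → B3 → HQ: 31+29+26+21+8 = 115
HQ → B3 → H3 → T8 → T7 → HQ: 8+21+8+29+3 = 69
HQ → B3 → T8 → H3 → T7 → HQ: 8+24+8+26+3 = 69
The minimum is 68.
One optimal route: HQ → H3 → T8 → B3 → T7 → HQ (or its reverse).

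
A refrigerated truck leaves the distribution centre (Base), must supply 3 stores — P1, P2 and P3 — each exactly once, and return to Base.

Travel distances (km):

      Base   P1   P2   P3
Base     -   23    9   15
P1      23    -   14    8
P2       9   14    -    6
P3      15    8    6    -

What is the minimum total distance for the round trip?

With 3 stops there are 3!/2 = 3 distinct round trips (a route and its reverse cost the same).
Base-P1-P2-P3-Base: 23+14+6+15 = 58
Base-P1-P3-P2-Base: 23+8+6+9 = 46
Base-P2-P1-P3-Base: 9+14+8+15 = 46
The minimum is 46.
One optimal route: Base → P1 → P3 → P2 → Base (or its reverse).

Minimum total distance: 46 km.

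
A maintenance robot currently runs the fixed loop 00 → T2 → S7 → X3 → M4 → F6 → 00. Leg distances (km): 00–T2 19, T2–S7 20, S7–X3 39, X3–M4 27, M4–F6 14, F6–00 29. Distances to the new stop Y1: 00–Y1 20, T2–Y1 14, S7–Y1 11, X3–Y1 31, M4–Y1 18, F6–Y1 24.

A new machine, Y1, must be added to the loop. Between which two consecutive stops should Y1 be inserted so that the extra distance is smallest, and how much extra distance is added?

Adding 3 km by placing Y1 on the S7–X3 leg.

Insertion cost between consecutive stops i–j is d(i,Y1) + d(Y1,j) − d(i,j):
  between 00 and T2: 20 + 14 − 19 = 15
  between T2 and S7: 14 + 11 − 20 = 5
  between S7 and X3: 11 + 31 − 39 = 3
  between X3 and M4: 31 + 18 − 27 = 22
  between M4 and F6: 18 + 24 − 14 = 28
  between F6 and 00: 24 + 20 − 29 = 15
Cheapest insertion is between S7 and X3, adding 3.
New total = 148 + 3 = 151.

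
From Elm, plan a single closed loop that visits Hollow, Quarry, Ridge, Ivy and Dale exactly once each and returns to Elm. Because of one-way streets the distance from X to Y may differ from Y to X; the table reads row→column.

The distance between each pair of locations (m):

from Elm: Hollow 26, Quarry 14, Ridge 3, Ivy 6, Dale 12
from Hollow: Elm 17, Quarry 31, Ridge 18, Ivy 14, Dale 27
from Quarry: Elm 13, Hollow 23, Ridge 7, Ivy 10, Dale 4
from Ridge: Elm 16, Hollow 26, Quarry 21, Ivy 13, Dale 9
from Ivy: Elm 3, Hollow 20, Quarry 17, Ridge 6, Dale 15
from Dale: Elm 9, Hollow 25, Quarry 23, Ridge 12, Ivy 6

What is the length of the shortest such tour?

Elm → Hollow → Quarry → Ridge → Ivy → Dale → Elm: 26+31+7+13+15+9 = 101
Elm → Hollow → Quarry → Ridge → Dale → Ivy → Elm: 26+31+7+9+6+3 = 82
Elm → Hollow → Quarry → Ivy → Ridge → Dale → Elm: 26+31+10+6+9+9 = 91
Elm → Hollow → Quarry → Ivy → Dale → Ridge → Elm: 26+31+10+15+12+16 = 110
Elm → Hollow → Quarry → Dale → Ridge → Ivy → Elm: 26+31+4+12+13+3 = 89
Elm → Hollow → Quarry → Dale → Ivy → Ridge → Elm: 26+31+4+6+6+16 = 89
Elm → Hollow → Ridge → Quarry → Ivy → Dale → Elm: 26+18+21+10+15+9 = 99
Elm → Hollow → Ridge → Quarry → Dale → Ivy → Elm: 26+18+21+4+6+3 = 78
Elm → Hollow → Ridge → Ivy → Quarry → Dale → Elm: 26+18+13+17+4+9 = 87
Elm → Hollow → Ridge → Ivy → Dale → Quarry → Elm: 26+18+13+15+23+13 = 108
Elm → Hollow → Ridge → Dale → Quarry → Ivy → Elm: 26+18+9+23+10+3 = 89
Elm → Hollow → Ridge → Dale → Ivy → Quarry → Elm: 26+18+9+6+17+13 = 89
Elm → Hollow → Ivy → Quarry → Ridge → Dale → Elm: 26+14+17+7+9+9 = 82
Elm → Hollow → Ivy → Quarry → Dale → Ridge → Elm: 26+14+17+4+12+16 = 89
… (106 more)
Elm → Ridge → Quarry → Dale → Hollow → Ivy → Elm: 3+21+4+25+14+3 = 70  ← best
The minimum is 70.
One optimal route: Elm → Ridge → Quarry → Dale → Hollow → Ivy → Elm.

Shortest round trip = 70 m.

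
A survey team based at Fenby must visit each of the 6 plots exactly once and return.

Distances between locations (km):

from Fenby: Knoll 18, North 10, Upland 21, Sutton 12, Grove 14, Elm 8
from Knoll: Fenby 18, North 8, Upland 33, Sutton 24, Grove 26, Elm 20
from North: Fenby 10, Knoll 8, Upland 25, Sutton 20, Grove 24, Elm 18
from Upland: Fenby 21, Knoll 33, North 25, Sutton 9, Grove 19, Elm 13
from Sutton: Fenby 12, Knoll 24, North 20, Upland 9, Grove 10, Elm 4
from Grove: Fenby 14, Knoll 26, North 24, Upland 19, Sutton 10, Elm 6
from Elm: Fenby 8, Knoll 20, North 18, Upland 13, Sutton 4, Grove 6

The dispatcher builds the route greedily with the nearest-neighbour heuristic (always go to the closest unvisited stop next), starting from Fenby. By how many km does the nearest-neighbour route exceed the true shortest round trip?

Excess over optimum: 6 km.

From Fenby: Elm=8, North=10, Sutton=12, Grove=14, Knoll=18, Upland=21 → choose Elm (8).
From Elm: Sutton=4, Grove=6, Upland=13, North=18, Knoll=20 → choose Sutton (4).
From Sutton: Upland=9, Grove=10, North=20, Knoll=24 → choose Upland (9).
From Upland: Grove=19, North=25, Knoll=33 → choose Grove (19).
From Grove: North=24, Knoll=26 → choose North (24).
From North: Knoll=8 → choose Knoll (8).
NN route Fenby → Elm → Sutton → Upland → Grove → North → Knoll → Fenby costs 90.
Optimal: Fenby → Knoll → North → Upland → Sutton → Grove → Elm → Fenby costs 84 (by enumerating all 360 distinct tours).
Excess = 90 − 84 = 6.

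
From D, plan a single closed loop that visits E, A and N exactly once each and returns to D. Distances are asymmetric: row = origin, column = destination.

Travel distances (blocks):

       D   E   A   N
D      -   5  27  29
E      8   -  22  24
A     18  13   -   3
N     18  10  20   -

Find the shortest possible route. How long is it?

48 blocks — the shortest possible round trip.

D → E → A → N → D: 5+22+3+18 = 48
D → E → N → A → D: 5+24+20+18 = 67
D → A → E → N → D: 27+13+24+18 = 82
D → A → N → E → D: 27+3+10+8 = 48
D → N → E → A → D: 29+10+22+18 = 79
D → N → A → E → D: 29+20+13+8 = 70
The minimum is 48.
One optimal route: D → E → A → N → D.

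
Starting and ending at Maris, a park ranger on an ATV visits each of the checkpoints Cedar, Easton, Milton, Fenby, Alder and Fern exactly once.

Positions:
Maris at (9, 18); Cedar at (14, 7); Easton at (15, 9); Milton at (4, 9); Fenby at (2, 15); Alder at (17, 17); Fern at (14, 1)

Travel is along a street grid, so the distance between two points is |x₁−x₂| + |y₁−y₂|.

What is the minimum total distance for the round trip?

Maris - Cedar - Easton - Milton - Fenby - Alder - Fern - Maris: 16+3+11+8+17+19+22 = 96
Maris - Cedar - Easton - Milton - Fenby - Fern - Alder - Maris: 16+3+11+8+26+19+9 = 92
Maris - Cedar - Easton - Milton - Alder - Fenby - Fern - Maris: 16+3+11+21+17+26+22 = 116
Maris - Cedar - Easton - Milton - Alder - Fern - Fenby - Maris: 16+3+11+21+19+26+10 = 106
Maris - Cedar - Easton - Milton - Fern - Fenby - Alder - Maris: 16+3+11+18+26+17+9 = 100
Maris - Cedar - Easton - Milton - Fern - Alder - Fenby - Maris: 16+3+11+18+19+17+10 = 94
Maris - Cedar - Easton - Fenby - Milton - Alder - Fern - Maris: 16+3+19+8+21+19+22 = 108
Maris - Cedar - Easton - Fenby - Milton - Fern - Alder - Maris: 16+3+19+8+18+19+9 = 92
… (352 more)
Maris - Fenby - Milton - Cedar - Fern - Easton - Alder - Maris: 10+8+12+6+9+10+9 = 64  ← best
The minimum is 64.
One optimal route: Maris → Fenby → Milton → Cedar → Fern → Easton → Alder → Maris (or its reverse).

Shortest round trip = 64.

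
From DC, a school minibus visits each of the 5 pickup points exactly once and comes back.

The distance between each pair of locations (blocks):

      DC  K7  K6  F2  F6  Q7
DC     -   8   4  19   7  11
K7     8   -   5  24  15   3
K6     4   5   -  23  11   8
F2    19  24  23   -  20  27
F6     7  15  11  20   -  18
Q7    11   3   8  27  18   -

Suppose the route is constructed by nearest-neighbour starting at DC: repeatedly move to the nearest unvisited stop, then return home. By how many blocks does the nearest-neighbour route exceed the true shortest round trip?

From DC: K6=4, F6=7, K7=8, Q7=11, F2=19 → choose K6 (4).
From K6: K7=5, Q7=8, F6=11, F2=23 → choose K7 (5).
From K7: Q7=3, F6=15, F2=24 → choose Q7 (3).
From Q7: F6=18, F2=27 → choose F6 (18).
From F6: F2=20 → choose F2 (20).
NN route DC → K6 → K7 → Q7 → F6 → F2 → DC costs 69.
Optimal: DC → K6 → K7 → Q7 → F2 → F6 → DC costs 66 (by enumerating all 60 distinct tours).
Excess = 69 − 66 = 3.

The nearest-neighbour route is 3 blocks longer than optimal.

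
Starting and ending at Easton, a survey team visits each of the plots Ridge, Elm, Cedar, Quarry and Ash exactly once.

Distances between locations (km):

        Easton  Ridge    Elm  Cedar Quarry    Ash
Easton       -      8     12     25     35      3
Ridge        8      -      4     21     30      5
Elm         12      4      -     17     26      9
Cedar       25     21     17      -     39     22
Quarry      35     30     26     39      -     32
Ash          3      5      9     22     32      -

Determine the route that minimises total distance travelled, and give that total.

Minimum total distance: 102 km.

There are 60 distinct closed tours to check (reversals are equivalent).
Easton-Ridge-Elm-Cedar-Quarry-Ash-Easton: 8+4+17+39+32+3 = 103
Easton-Ridge-Elm-Cedar-Ash-Quarry-Easton: 8+4+17+22+32+35 = 118
Easton-Ridge-Elm-Quarry-Cedar-Ash-Easton: 8+4+26+39+22+3 = 102
Easton-Ridge-Elm-Quarry-Ash-Cedar-Easton: 8+4+26+32+22+25 = 117
Easton-Ridge-Elm-Ash-Cedar-Quarry-Easton: 8+4+9+22+39+35 = 117
Easton-Ridge-Elm-Ash-Quarry-Cedar-Easton: 8+4+9+32+39+25 = 117
Easton-Ridge-Cedar-Elm-Quarry-Ash-Easton: 8+21+17+26+32+3 = 107
Easton-Ridge-Cedar-Elm-Ash-Quarry-Easton: 8+21+17+9+32+35 = 122
Easton-Ridge-Cedar-Quarry-Elm-Ash-Easton: 8+21+39+26+9+3 = 106
Easton-Ridge-Cedar-Quarry-Ash-Elm-Easton: 8+21+39+32+9+12 = 121
Easton-Ridge-Cedar-Ash-Elm-Quarry-Easton: 8+21+22+9+26+35 = 121
Easton-Ridge-Cedar-Ash-Quarry-Elm-Easton: 8+21+22+32+26+12 = 121
Easton-Ridge-Quarry-Elm-Cedar-Ash-Easton: 8+30+26+17+22+3 = 106
Easton-Ridge-Quarry-Elm-Ash-Cedar-Easton: 8+30+26+9+22+25 = 120
… (46 more)
The minimum is 102.
One optimal route: Easton → Ridge → Elm → Quarry → Cedar → Ash → Easton (or its reverse).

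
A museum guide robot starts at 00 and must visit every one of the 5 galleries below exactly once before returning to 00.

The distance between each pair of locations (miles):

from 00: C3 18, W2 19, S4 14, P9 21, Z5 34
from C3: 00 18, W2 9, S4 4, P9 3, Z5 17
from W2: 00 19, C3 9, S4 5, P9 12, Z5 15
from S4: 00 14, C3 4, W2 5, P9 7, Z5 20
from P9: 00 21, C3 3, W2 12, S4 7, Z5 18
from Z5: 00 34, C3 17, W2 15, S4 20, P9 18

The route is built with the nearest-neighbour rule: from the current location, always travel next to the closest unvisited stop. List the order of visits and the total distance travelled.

Total distance 82 miles via the nearest-neighbour route 00 → S4 → C3 → P9 → W2 → Z5 → 00.

At 00 the remaining stops are S4 14, C3 18, W2 19, P9 21, Z5 34; go to S4.
At S4 the remaining stops are C3 4, W2 5, P9 7, Z5 20; go to C3.
At C3 the remaining stops are P9 3, W2 9, Z5 17; go to P9.
At P9 the remaining stops are W2 12, Z5 18; go to W2.
At W2 the remaining stops are Z5 15; go to Z5.
Return Z5→00: 34.
Total = 14 + 4 + 3 + 12 + 15 + 34 = 82.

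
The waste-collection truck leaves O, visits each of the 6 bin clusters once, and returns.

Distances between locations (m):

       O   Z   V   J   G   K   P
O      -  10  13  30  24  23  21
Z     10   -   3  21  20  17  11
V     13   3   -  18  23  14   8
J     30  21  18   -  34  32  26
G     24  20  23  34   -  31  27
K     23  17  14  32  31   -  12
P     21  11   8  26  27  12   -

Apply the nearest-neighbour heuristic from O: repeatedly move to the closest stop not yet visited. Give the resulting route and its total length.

128 m along O → Z → V → P → K → G → J → O.

O → [Z:10 / V:13 / P:21 / K:23 / G:24 / J:30] → Z (10)
Z → [V:3 / P:11 / K:17 / G:20 / J:21] → V (3)
V → [P:8 / K:14 / J:18 / G:23] → P (8)
P → [K:12 / J:26 / G:27] → K (12)
K → [G:31 / J:32] → G (31)
G → [J:34] → J (34)
Return J→O: 30.
Total = 10 + 3 + 8 + 12 + 31 + 34 + 30 = 128.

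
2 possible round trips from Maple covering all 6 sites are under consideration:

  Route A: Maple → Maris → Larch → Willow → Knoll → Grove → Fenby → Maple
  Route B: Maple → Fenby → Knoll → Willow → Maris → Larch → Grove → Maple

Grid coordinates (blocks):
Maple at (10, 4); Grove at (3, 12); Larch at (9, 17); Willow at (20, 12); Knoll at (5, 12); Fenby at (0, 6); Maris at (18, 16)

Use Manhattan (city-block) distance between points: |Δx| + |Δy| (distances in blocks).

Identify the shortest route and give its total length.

80 blocks — Route B is the shortest.

Route A: 20 + 10 + 16 + 15 + 2 + 9 + 12 = 84
Route B: 12 + 11 + 15 + 6 + 10 + 11 + 15 = 80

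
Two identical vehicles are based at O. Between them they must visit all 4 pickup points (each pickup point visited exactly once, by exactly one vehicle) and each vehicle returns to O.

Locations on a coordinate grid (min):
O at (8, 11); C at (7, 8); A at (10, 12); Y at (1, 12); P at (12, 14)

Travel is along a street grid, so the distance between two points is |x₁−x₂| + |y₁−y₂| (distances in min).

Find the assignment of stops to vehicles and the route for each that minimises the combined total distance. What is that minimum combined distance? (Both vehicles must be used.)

36 min — the smallest possible combined total.

Check every non-empty split of the stops between the two vehicles; for each half take its own optimal tour:
  {C} + {A, Y, P}: 8 + 28 = 36
  {A} + {C, Y, P}: 6 + 34 = 40
  {C, A} + {Y, P}: 14 + 28 = 42
  {Y} + {C, A, P}: 16 + 22 = 38
  {C, Y} + {A, P}: 22 + 14 = 36
  {A, Y} + {C, P}: 20 + 22 = 42
  … (7 splits in total)
Best: vehicle 1 O → C → O = 8; vehicle 2 O → A → P → Y → O = 28; combined 36.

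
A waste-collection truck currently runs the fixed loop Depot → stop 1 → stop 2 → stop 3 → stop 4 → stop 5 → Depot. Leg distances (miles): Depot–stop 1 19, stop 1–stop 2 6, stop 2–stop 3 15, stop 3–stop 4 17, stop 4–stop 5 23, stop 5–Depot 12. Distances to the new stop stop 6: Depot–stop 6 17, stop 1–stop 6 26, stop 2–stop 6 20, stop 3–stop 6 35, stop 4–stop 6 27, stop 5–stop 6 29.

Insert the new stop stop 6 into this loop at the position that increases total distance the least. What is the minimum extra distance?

Adding 24 miles by placing stop 6 on the Depot–stop 1 leg.

Insertion cost between consecutive stops i–j is d(i,stop 6) + d(stop 6,j) − d(i,j):
  between Depot and stop 1: 17 + 26 − 19 = 24
  between stop 1 and stop 2: 26 + 20 − 6 = 40
  between stop 2 and stop 3: 20 + 35 − 15 = 40
  between stop 3 and stop 4: 35 + 27 − 17 = 45
  between stop 4 and stop 5: 27 + 29 − 23 = 33
  between stop 5 and Depot: 29 + 17 − 12 = 34
Cheapest insertion is between Depot and stop 1, adding 24.
New total = 92 + 24 = 116.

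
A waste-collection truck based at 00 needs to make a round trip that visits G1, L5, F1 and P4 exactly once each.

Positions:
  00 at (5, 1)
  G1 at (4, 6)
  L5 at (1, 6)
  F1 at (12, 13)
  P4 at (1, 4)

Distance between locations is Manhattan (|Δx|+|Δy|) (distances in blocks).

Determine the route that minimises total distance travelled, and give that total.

There are 12 distinct closed tours to check (reversals are equivalent).
00-G1-L5-F1-P4-00: 6+3+18+20+7 = 54
00-G1-L5-P4-F1-00: 6+3+2+20+19 = 50
00-G1-F1-L5-P4-00: 6+15+18+2+7 = 48
00-G1-F1-P4-L5-00: 6+15+20+2+9 = 52
00-G1-P4-L5-F1-00: 6+5+2+18+19 = 50
00-G1-P4-F1-L5-00: 6+5+20+18+9 = 58
00-L5-G1-F1-P4-00: 9+3+15+20+7 = 54
00-L5-G1-P4-F1-00: 9+3+5+20+19 = 56
00-L5-F1-G1-P4-00: 9+18+15+5+7 = 54
00-L5-P4-G1-F1-00: 9+2+5+15+19 = 50
00-F1-G1-L5-P4-00: 19+15+3+2+7 = 46
00-F1-L5-G1-P4-00: 19+18+3+5+7 = 52
The minimum is 46.
One optimal route: 00 → F1 → G1 → L5 → P4 → 00 (or its reverse).

Shortest round trip = 46 blocks.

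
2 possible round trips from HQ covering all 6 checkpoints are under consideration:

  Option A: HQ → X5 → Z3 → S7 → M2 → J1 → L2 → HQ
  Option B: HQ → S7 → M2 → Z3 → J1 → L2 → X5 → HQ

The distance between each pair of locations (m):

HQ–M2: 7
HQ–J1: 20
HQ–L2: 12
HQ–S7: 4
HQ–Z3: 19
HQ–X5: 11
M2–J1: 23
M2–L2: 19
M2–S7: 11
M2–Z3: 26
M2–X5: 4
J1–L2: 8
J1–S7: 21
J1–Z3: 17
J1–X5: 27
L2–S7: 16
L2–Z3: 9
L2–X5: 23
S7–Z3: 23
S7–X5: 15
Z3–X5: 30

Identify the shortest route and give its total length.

Option A: 11 + 30 + 23 + 11 + 23 + 8 + 12 = 118
Option B: 4 + 11 + 26 + 17 + 8 + 23 + 11 = 100

100 m — Option B is the shortest.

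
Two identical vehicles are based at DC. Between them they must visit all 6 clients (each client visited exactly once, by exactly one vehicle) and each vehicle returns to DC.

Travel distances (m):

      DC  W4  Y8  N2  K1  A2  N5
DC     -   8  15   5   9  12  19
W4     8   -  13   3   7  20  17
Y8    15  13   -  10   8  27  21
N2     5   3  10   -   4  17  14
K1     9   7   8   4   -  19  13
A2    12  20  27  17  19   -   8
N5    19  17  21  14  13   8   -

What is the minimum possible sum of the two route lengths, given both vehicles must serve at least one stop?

Minimum combined distance: 72 m.

Try each way of splitting the stops between the two vehicles (each non-empty) and, for each split, find the best tour for each vehicle:
  {W4} + {Y8, N2, K1, A2, N5}: 16 + 56 = 72
  {Y8} + {W4, N2, K1, A2, N5}: 30 + 48 = 78
  {W4, Y8} + {N2, K1, A2, N5}: 36 + 42 = 78
  {N2} + {W4, Y8, K1, A2, N5}: 10 + 62 = 72
  {W4, N2} + {Y8, K1, A2, N5}: 16 + 56 = 72
  {Y8, N2} + {W4, K1, A2, N5}: 30 + 48 = 78
  … (31 splits in total)
Best: vehicle 1 DC → W4 → DC = 16; vehicle 2 DC → N2 → Y8 → K1 → N5 → A2 → DC = 56; combined 72.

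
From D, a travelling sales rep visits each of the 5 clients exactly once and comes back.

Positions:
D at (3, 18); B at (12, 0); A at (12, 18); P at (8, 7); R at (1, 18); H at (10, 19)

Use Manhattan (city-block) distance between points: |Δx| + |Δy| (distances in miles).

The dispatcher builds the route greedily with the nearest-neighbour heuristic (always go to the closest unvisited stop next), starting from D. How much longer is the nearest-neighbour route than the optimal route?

From D: R=2, H=8, A=9, P=16, B=27 → choose R (2).
From R: H=10, A=11, P=18, B=29 → choose H (10).
From H: A=3, P=14, B=21 → choose A (3).
From A: P=15, B=18 → choose P (15).
From P: B=11 → choose B (11).
NN route D → R → H → A → P → B → D costs 68.
Optimal: D → P → B → A → H → R → D costs 60 (by enumerating all 60 distinct tours).
Excess = 68 − 60 = 8.

The nearest-neighbour route is 8 miles longer than optimal.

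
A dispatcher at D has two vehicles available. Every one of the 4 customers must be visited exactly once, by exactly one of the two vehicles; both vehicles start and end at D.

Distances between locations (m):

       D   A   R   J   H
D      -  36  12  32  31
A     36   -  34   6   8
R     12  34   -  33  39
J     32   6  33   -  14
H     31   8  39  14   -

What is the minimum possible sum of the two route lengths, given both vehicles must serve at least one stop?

101 m — the smallest possible combined total.

Check every non-empty split of the stops between the two vehicles; for each half take its own optimal tour:
  {A} + {R, J, H}: 72 + 90 = 162
  {R} + {A, J, H}: 24 + 77 = 101
  {A, R} + {J, H}: 82 + 77 = 159
  {J} + {A, R, H}: 64 + 85 = 149
  {A, J} + {R, H}: 74 + 82 = 156
  {R, J} + {A, H}: 77 + 75 = 152
  … (7 splits in total)
Best: vehicle 1 D → R → D = 24; vehicle 2 D → J → A → H → D = 77; combined 101.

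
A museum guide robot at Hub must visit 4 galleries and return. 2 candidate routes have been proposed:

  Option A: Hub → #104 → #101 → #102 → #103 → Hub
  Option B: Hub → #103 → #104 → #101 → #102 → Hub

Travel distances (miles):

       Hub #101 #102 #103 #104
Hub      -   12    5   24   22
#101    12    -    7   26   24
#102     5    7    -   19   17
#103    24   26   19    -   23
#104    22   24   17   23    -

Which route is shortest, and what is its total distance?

Option A: 22 + 24 + 7 + 19 + 24 = 96
Option B: 24 + 23 + 24 + 7 + 5 = 83

Shortest is Option B, total 83 miles.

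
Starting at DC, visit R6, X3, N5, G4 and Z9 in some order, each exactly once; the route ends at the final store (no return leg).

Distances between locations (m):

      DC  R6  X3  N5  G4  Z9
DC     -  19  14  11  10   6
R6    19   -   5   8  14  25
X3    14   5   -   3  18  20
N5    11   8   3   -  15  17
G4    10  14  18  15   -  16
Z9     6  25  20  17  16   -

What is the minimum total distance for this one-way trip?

There are 5! = 120 possible orderings.
DC - R6 - X3 - N5 - G4 - Z9: 19+5+3+15+16 = 58
DC - R6 - X3 - N5 - Z9 - G4: 19+5+3+17+16 = 60
DC - R6 - X3 - G4 - N5 - Z9: 19+5+18+15+17 = 74
DC - R6 - X3 - G4 - Z9 - N5: 19+5+18+16+17 = 75
DC - R6 - X3 - Z9 - N5 - G4: 19+5+20+17+15 = 76
DC - R6 - X3 - Z9 - G4 - N5: 19+5+20+16+15 = 75
DC - R6 - N5 - X3 - G4 - Z9: 19+8+3+18+16 = 64
DC - R6 - N5 - X3 - Z9 - G4: 19+8+3+20+16 = 66
DC - R6 - N5 - G4 - X3 - Z9: 19+8+15+18+20 = 80
DC - R6 - N5 - G4 - Z9 - X3: 19+8+15+16+20 = 78
DC - R6 - N5 - Z9 - X3 - G4: 19+8+17+20+18 = 82
DC - R6 - N5 - Z9 - G4 - X3: 19+8+17+16+18 = 78
DC - R6 - G4 - X3 - N5 - Z9: 19+14+18+3+17 = 71
DC - R6 - G4 - X3 - Z9 - N5: 19+14+18+20+17 = 88
… (106 more)
DC - Z9 - G4 - R6 - X3 - N5: 6+16+14+5+3 = 44  ← best
The minimum is 44.
One shortest path: DC → Z9 → G4 → R6 → X3 → N5.

Shortest open route: 44 m.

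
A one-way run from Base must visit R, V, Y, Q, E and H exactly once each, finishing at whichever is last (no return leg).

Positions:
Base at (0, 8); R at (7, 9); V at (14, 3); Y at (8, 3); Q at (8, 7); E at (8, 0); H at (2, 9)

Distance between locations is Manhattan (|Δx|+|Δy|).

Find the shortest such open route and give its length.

There are 6! = 720 possible orderings.
Base - R - V - Y - Q - E - H: 8+13+6+4+7+15 = 53
Base - R - V - Y - Q - H - E: 8+13+6+4+8+15 = 54
Base - R - V - Y - E - Q - H: 8+13+6+3+7+8 = 45
Base - R - V - Y - E - H - Q: 8+13+6+3+15+8 = 53
Base - R - V - Y - H - Q - E: 8+13+6+12+8+7 = 54
Base - R - V - Y - H - E - Q: 8+13+6+12+15+7 = 61
Base - R - V - Q - Y - E - H: 8+13+10+4+3+15 = 53
Base - R - V - Q - Y - H - E: 8+13+10+4+12+15 = 62
… (712 more)
Base - H - R - Q - Y - E - V: 3+5+3+4+3+9 = 27  ← best
The minimum is 27.
One shortest path: Base → H → R → Q → Y → E → V.

Minimum one-way distance = 27.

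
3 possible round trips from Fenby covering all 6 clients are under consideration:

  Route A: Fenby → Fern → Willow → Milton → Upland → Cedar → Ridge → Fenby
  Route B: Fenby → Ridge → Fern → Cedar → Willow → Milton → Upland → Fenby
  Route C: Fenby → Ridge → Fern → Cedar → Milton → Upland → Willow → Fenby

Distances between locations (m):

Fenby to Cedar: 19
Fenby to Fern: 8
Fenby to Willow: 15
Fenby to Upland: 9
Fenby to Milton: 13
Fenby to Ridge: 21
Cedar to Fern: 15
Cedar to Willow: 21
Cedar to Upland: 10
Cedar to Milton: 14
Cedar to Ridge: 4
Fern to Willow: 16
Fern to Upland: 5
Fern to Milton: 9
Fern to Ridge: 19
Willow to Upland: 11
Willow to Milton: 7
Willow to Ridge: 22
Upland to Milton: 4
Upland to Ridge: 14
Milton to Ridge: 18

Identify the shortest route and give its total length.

70 m — Route A is the shortest.

Route A: 8 + 16 + 7 + 4 + 10 + 4 + 21 = 70
Route B: 21 + 19 + 15 + 21 + 7 + 4 + 9 = 96
Route C: 21 + 19 + 15 + 14 + 4 + 11 + 15 = 99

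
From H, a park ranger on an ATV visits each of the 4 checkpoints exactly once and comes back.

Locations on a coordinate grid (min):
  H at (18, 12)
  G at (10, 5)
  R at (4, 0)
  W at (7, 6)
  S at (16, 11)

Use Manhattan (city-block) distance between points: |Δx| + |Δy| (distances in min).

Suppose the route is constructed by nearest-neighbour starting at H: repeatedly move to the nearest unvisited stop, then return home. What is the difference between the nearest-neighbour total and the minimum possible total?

Excess over optimum: 2 min.

H: S=3, G=15, W=17, R=26 ⇒ S
S: G=12, W=14, R=23 ⇒ G
G: W=4, R=11 ⇒ W
W: R=9 ⇒ R
NN route H → S → G → W → R → H costs 54.
Optimal: H → G → R → W → S → H costs 52 (by enumerating all 12 distinct tours).
Excess = 54 − 52 = 2.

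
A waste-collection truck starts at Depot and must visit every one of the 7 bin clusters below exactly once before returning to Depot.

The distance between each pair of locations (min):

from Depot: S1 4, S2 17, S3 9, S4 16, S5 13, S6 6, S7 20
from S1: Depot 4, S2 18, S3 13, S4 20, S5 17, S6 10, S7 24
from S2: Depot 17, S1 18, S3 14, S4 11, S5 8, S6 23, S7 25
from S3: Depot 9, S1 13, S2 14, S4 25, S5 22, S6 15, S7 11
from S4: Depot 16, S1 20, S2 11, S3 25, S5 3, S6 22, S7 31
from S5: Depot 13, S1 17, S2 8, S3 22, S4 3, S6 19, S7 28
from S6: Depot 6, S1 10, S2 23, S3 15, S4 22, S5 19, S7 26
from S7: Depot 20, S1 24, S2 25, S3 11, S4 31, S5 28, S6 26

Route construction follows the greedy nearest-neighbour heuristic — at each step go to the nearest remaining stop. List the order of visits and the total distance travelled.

Total distance 92 min via the nearest-neighbour route Depot → S1 → S6 → S3 → S7 → S2 → S5 → S4 → Depot.

At Depot the remaining stops are S1 4, S6 6, S3 9, S5 13, S4 16, S2 17, S7 20; go to S1.
At S1 the remaining stops are S6 10, S3 13, S5 17, S2 18, S4 20, S7 24; go to S6.
At S6 the remaining stops are S3 15, S5 19, S4 22, S2 23, S7 26; go to S3.
At S3 the remaining stops are S7 11, S2 14, S5 22, S4 25; go to S7.
At S7 the remaining stops are S2 25, S5 28, S4 31; go to S2.
At S2 the remaining stops are S5 8, S4 11; go to S5.
At S5 the remaining stops are S4 3; go to S4.
Return S4→Depot: 16.
Total = 4 + 10 + 15 + 11 + 25 + 8 + 3 + 16 = 92.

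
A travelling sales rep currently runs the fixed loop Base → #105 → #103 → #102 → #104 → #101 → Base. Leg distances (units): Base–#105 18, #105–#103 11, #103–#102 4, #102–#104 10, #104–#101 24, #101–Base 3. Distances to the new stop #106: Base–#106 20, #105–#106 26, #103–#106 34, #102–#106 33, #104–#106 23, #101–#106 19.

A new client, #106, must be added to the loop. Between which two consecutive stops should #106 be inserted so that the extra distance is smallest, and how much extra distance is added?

Insertion cost between consecutive stops i–j is d(i,#106) + d(#106,j) − d(i,j):
  between Base and #105: 20 + 26 − 18 = 28
  between #105 and #103: 26 + 34 − 11 = 49
  between #103 and #102: 34 + 33 − 4 = 63
  between #102 and #104: 33 + 23 − 10 = 46
  between #104 and #101: 23 + 19 − 24 = 18
  between #101 and Base: 19 + 20 − 3 = 36
Cheapest insertion is between #104 and #101, adding 18.
New total = 70 + 18 = 88.

+18 — insert #106 between #104 and #101.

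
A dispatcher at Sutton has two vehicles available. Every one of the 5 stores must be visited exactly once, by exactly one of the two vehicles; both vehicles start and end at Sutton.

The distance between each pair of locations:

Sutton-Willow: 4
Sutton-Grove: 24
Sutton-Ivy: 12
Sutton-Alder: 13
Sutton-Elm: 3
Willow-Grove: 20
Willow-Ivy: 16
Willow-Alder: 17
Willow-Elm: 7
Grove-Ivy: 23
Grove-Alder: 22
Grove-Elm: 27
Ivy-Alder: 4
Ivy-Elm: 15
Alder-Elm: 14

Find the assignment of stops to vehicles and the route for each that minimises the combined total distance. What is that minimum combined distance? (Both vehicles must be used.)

Check every non-empty split of the stops between the two vehicles; for each half take its own optimal tour:
  {Willow} + {Grove, Ivy, Alder, Elm}: 8 + 68 = 76
  {Grove} + {Willow, Ivy, Alder, Elm}: 48 + 41 = 89
  {Willow, Grove} + {Ivy, Alder, Elm}: 48 + 33 = 81
  {Ivy} + {Willow, Grove, Alder, Elm}: 24 + 63 = 87
  {Willow, Ivy} + {Grove, Alder, Elm}: 32 + 63 = 95
  {Grove, Ivy} + {Willow, Alder, Elm}: 59 + 38 = 97
  … (15 splits in total)
  {Willow, Grove, Ivy, Alder} + {Elm}: 62 + 6 = 68  ← best
Best: vehicle 1 Sutton → Willow → Grove → Alder → Ivy → Sutton = 62; vehicle 2 Sutton → Elm → Sutton = 6; combined 68.

Minimum combined distance: 68.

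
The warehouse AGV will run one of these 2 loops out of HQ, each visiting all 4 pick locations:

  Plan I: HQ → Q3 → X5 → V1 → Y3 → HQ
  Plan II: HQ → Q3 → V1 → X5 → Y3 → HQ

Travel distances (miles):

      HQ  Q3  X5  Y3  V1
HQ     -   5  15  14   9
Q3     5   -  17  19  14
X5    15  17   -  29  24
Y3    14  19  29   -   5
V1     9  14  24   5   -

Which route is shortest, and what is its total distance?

Plan I: 5 + 17 + 24 + 5 + 14 = 65
Plan II: 5 + 14 + 24 + 29 + 14 = 86

65 miles — Plan I is the shortest.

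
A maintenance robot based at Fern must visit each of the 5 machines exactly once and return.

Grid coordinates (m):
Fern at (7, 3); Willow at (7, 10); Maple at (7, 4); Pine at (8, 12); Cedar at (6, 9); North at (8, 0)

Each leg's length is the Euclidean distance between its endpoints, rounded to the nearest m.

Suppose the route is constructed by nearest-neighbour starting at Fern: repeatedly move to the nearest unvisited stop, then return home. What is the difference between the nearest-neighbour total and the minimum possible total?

Fern: Maple=1, North=3, Cedar=6, Willow=7, Pine=9 ⇒ Maple
Maple: North=4, Cedar=5, Willow=6, Pine=8 ⇒ North
North: Cedar=9, Willow=10, Pine=12 ⇒ Cedar
Cedar: Willow=1, Pine=4 ⇒ Willow
Willow: Pine=2 ⇒ Pine
NN route Fern → Maple → North → Cedar → Willow → Pine → Fern costs 26.
Optimal: Fern → Maple → Pine → Willow → Cedar → North → Fern costs 24 (by enumerating all 60 distinct tours).
Excess = 26 − 24 = 2.

2 m longer than the optimal tour.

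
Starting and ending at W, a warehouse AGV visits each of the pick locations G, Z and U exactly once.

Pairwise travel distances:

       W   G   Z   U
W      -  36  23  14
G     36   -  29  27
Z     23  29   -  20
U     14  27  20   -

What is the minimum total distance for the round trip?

There are 3 distinct closed tours to check (reversals are equivalent).
W-G-Z-U-W: 36+29+20+14 = 99
W-G-U-Z-W: 36+27+20+23 = 106
W-Z-G-U-W: 23+29+27+14 = 93
The minimum is 93.
One optimal route: W → Z → G → U → W (or its reverse).

93 — the shortest possible round trip.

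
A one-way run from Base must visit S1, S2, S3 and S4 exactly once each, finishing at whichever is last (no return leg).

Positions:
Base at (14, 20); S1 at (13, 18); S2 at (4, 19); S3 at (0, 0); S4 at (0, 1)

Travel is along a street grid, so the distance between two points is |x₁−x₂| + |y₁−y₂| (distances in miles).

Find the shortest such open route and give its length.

There are 4! = 24 possible orderings.
Base → S1 → S2 → S3 → S4: 3+10+23+1 = 37
Base → S1 → S2 → S4 → S3: 3+10+22+1 = 36
Base → S1 → S3 → S2 → S4: 3+31+23+22 = 79
Base → S1 → S3 → S4 → S2: 3+31+1+22 = 57
Base → S1 → S4 → S2 → S3: 3+30+22+23 = 78
Base → S1 → S4 → S3 → S2: 3+30+1+23 = 57
Base → S2 → S1 → S3 → S4: 11+10+31+1 = 53
Base → S2 → S1 → S4 → S3: 11+10+30+1 = 52
Base → S2 → S3 → S1 → S4: 11+23+31+30 = 95
Base → S2 → S3 → S4 → S1: 11+23+1+30 = 65
Base → S2 → S4 → S1 → S3: 11+22+30+31 = 94
Base → S2 → S4 → S3 → S1: 11+22+1+31 = 65
Base → S3 → S1 → S2 → S4: 34+31+10+22 = 97
Base → S3 → S1 → S4 → S2: 34+31+30+22 = 117
… (10 more)
The minimum is 36.
One shortest path: Base → S1 → S2 → S4 → S3.

36 miles — the minimum one-way total.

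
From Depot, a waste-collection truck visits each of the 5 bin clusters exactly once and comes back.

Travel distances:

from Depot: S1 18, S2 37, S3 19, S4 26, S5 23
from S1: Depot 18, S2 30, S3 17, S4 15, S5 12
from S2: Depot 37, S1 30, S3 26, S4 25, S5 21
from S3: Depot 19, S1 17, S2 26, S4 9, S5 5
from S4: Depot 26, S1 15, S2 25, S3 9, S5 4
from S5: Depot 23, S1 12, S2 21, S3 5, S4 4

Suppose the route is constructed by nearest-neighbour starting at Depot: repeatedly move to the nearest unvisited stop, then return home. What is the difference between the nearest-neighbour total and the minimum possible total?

Depot: S1=18, S3=19, S5=23, S4=26, S2=37 ⇒ S1
S1: S5=12, S4=15, S3=17, S2=30 ⇒ S5
S5: S4=4, S3=5, S2=21 ⇒ S4
S4: S3=9, S2=25 ⇒ S3
S3: S2=26 ⇒ S2
NN route Depot → S1 → S5 → S4 → S3 → S2 → Depot costs 106.
Optimal: Depot → S1 → S2 → S4 → S5 → S3 → Depot costs 101 (by enumerating all 60 distinct tours).
Excess = 106 − 101 = 5.

5 longer than the optimal tour.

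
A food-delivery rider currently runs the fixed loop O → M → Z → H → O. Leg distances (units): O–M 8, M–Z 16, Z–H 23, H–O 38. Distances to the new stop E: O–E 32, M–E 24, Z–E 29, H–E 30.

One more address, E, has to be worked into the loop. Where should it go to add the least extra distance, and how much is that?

+24 — insert E between H and O.

Insertion cost between consecutive stops i–j is d(i,E) + d(E,j) − d(i,j):
  between O and M: 32 + 24 − 8 = 48
  between M and Z: 24 + 29 − 16 = 37
  between Z and H: 29 + 30 − 23 = 36
  between H and O: 30 + 32 − 38 = 24
Cheapest insertion is between H and O, adding 24.
New total = 85 + 24 = 109.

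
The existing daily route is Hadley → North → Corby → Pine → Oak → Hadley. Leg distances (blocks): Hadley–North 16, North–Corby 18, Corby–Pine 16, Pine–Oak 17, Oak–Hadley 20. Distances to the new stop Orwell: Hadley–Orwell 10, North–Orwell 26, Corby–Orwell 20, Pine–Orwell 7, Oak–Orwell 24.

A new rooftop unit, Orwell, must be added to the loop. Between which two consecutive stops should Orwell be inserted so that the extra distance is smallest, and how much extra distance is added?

Insertion cost between consecutive stops i–j is d(i,Orwell) + d(Orwell,j) − d(i,j):
  between Hadley and North: 10 + 26 − 16 = 20
  between North and Corby: 26 + 20 − 18 = 28
  between Corby and Pine: 20 + 7 − 16 = 11
  between Pine and Oak: 7 + 24 − 17 = 14
  between Oak and Hadley: 24 + 10 − 20 = 14
Cheapest insertion is between Corby and Pine, adding 11.
New total = 87 + 11 = 98.

Minimum extra distance: 11 blocks, inserting Orwell between Corby and Pine.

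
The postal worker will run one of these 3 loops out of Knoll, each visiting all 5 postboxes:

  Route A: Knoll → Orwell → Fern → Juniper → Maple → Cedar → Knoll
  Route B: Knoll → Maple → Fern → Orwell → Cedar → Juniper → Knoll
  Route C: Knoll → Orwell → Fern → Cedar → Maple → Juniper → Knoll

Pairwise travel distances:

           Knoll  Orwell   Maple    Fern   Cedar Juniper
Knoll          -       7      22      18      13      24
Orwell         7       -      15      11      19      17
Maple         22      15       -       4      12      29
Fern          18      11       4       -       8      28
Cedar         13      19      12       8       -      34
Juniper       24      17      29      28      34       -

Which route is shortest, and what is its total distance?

Shortest is Route C, total 91.

Route A: 7 + 11 + 28 + 29 + 12 + 13 = 100
Route B: 22 + 4 + 11 + 19 + 34 + 24 = 114
Route C: 7 + 11 + 8 + 12 + 29 + 24 = 91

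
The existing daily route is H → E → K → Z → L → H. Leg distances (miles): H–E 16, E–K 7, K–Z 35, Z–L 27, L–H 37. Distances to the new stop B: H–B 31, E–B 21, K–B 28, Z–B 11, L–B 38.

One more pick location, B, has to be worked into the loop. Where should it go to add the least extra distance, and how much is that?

Adding 4 miles by placing B on the K–Z leg.

Insertion cost between consecutive stops i–j is d(i,B) + d(B,j) − d(i,j):
  between H and E: 31 + 21 − 16 = 36
  between E and K: 21 + 28 − 7 = 42
  between K and Z: 28 + 11 − 35 = 4
  between Z and L: 11 + 38 − 27 = 22
  between L and H: 38 + 31 − 37 = 32
Cheapest insertion is between K and Z, adding 4.
New total = 122 + 4 = 126.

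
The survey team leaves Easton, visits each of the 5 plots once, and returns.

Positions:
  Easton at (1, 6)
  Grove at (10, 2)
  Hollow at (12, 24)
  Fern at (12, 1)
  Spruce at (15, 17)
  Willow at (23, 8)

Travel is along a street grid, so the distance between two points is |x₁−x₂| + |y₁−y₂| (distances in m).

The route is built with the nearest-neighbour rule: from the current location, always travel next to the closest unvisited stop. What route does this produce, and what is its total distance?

Total distance 90 m via the nearest-neighbour route Easton → Grove → Fern → Willow → Spruce → Hollow → Easton.

At Easton the remaining stops are Grove 13, Fern 16, Willow 24, Spruce 25, Hollow 29; go to Grove.
At Grove the remaining stops are Fern 3, Willow 19, Spruce 20, Hollow 24; go to Fern.
At Fern the remaining stops are Willow 18, Spruce 19, Hollow 23; go to Willow.
At Willow the remaining stops are Spruce 17, Hollow 27; go to Spruce.
At Spruce the remaining stops are Hollow 10; go to Hollow.
Return Hollow→Easton: 29.
Total = 13 + 3 + 18 + 17 + 10 + 29 = 90.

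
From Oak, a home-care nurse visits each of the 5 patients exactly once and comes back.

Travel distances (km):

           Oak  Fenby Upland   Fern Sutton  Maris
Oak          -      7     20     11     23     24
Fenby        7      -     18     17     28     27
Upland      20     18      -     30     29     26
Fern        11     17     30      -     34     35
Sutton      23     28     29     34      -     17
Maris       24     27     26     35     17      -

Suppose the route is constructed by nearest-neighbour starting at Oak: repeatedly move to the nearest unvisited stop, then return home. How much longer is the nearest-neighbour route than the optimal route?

The nearest-neighbour route is 8 km longer than optimal.

From Oak: Fenby=7, Fern=11, Upland=20, Sutton=23, Maris=24 → choose Fenby (7).
From Fenby: Fern=17, Upland=18, Maris=27, Sutton=28 → choose Fern (17).
From Fern: Upland=30, Sutton=34, Maris=35 → choose Upland (30).
From Upland: Maris=26, Sutton=29 → choose Maris (26).
From Maris: Sutton=17 → choose Sutton (17).
NN route Oak → Fenby → Fern → Upland → Maris → Sutton → Oak costs 120.
Optimal: Oak → Fern → Fenby → Upland → Maris → Sutton → Oak costs 112 (by enumerating all 60 distinct tours).
Excess = 120 − 112 = 8.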